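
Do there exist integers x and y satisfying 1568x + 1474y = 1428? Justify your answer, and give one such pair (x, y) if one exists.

Every value of 1568x + 1474y is a multiple of gcd(1568, 1474) = 2; since 2 ∣ 1428, solutions exist.
Dividing through by 2 reduces the equation to 784x + 737y = 714.
Run the Euclidean algorithm on 784 and 737: 784 = 1·737 + 47, 737 = 15·47 + 32, 47 = 1·32 + 15, 32 = 2·15 + 2, 15 = 7·2 + 1, 2 = 2·1 + 0.
Unwinding: 1 = 15 − 7·2 = 15 − 7·(32 − 2·15) = −7·32 + 15·15 = −7·32 + 15·(47 − 1·32) = 15·47 − 22·32 = 15·47 − 22·(737 − 15·47) = −22·737 + 345·47 = −22·737 + 345·(784 − 1·737) = 345·784 − 367·737, i.e. 784·345 + 737·(-367) = 1.
Multiplying through by 714: x = 345·714 = 246330, y = (-367)·714 = -262038 is a solution.
The general solution is x = 246330 + 737k, y = -262038 − 784k; taking k = -334 gives the smaller pair x = 172, y = -182.
Check: 1568·172 + 1474·(-182) = 269696 − 268268 = 1428. ✓

x = 172, y = -182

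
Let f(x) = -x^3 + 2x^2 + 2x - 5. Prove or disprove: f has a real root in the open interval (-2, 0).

Such a root exists.

f(-2) = 7 and f(0) = -5, which have opposite signs.
f is continuous everywhere (it is a polynomial), in particular on [-2, 0].
By the Intermediate Value Theorem f must vanish at some point of (-2, 0).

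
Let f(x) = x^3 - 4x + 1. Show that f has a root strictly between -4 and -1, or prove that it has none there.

f(-4) = -47 and f(-1) = 4, which have opposite signs.
f is continuous everywhere (it is a polynomial), in particular on [-4, -1].
By the Intermediate Value Theorem, f takes the value 0 somewhere in the open interval.

Yes, f has a root in the interval.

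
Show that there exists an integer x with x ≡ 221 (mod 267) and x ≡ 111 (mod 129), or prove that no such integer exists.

Both moduli are multiples of 3 = gcd(267, 129), so any solution would satisfy x ≡ 221 and x ≡ 111 modulo 3 simultaneously.
These are incompatible: 221 − 111 = 110 is not divisible by 3.
So no integer satisfies both congruences.

No such integer exists.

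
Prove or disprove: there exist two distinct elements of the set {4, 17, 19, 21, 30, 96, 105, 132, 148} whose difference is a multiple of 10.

Reduce each element modulo 10: 4↦4, 17↦7, 19↦9, 21↦1, 30↦0, 96↦6, 105↦5, 132↦2, 148↦8.
These 9 residues are pairwise different, hence no difference of two elements is divisible by 10.

No such pair exists.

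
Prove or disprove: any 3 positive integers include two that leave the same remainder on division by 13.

Consider the 3 integers 38, 39, 40. They lie in distinct residue classes modulo 13, since 3 ≤ 13.
Hence this collection has no pair with equal remainders mod 13, disproving the claim.

No; for instance {38, 39, 40} is a counterexample.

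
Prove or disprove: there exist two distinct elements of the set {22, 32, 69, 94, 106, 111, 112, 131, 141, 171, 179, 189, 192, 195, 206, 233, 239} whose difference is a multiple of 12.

Reduce each element mod 12: 22↦10, 32↦8, 69↦9, 94↦10, 106↦10, 111↦3, 112↦4, 131↦11, 141↦9, 171↦3, 179↦11, 189↦9, 192↦0, 195↦3, 206↦2, 233↦5, 239↦11. The residue 10 repeats (at 22 and 94), and 94 − 22 = 72 = 6·12.

Yes: 22 and 94.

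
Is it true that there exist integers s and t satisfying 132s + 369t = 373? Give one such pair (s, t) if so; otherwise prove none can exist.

No, no such integers exist.

gcd(132, 369) = 3, so every integer of the form 132s + 369t is a multiple of 3.
But 373 is not a multiple of 3 (it leaves remainder 1).
Hence no integers s, t satisfy the equation.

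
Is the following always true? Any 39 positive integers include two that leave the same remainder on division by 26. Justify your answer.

True.

Partition the integers by their residue mod 26; there are 26 classes.
Since 39 > 26, two of the 39 integers must share a residue class by the pigeonhole principle; call them a and b.
That is, a and b leave the same remainder on division by 26, as claimed.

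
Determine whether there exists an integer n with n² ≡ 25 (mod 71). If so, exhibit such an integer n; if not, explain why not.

Take n = 5. Then 5² = 25, and since 0 ≤ 25 < 71 this is already reduced: 5² ≡ 25 (mod 71).

n = 5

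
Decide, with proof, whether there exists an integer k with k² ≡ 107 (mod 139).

k = 61

Take k = 61. Then 61² = 3721 = 26·139 + 107, so 61² ≡ 107 (mod 139).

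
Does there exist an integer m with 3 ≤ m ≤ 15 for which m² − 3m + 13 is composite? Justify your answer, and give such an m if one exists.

At m = 12: 12² − 3·12 + 13 = 121 = 11·11, which is composite.

m = 12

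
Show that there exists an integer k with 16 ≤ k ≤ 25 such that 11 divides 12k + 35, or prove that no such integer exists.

k = 20

For k = 16, 17, 18, 19 the values 227, 239, 251, 263 are not multiples of 11. At k = 20 we get 12·20 + 35 = 275, and 275 = 11·25.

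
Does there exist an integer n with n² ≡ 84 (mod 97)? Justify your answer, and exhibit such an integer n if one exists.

There is no such integer.

Apply Euler's criterion with the prime 97: 84 is a quadratic residue iff 84^48 ≡ 1 (mod 97), and a non-residue iff it is ≡ −1.
Repeated squaring mod 97: 84^2 = 7056 ≡ 72; 84^4 ≡ 72² = 5184 ≡ 43; 84^8 ≡ 43² = 1849 ≡ 6; 84^16 ≡ 6² = 36 ≡ 36; 84^32 ≡ 36² = 1296 ≡ 35.
Since 48 = 32 + 16, 84^48 ≡ 35 · 36; multiplying out mod 97: 35·36 = 1260 ≡ 96. Thus 84^48 ≡ 96 ≡ −1 (mod 97).
The value −1 means 84 is a non-residue modulo 97, so n² ≡ 84 (mod 97) is impossible.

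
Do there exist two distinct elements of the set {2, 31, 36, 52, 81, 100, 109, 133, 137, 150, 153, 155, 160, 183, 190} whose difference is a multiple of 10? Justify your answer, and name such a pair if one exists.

2 mod 10 = 2 and 52 mod 10 = 2, so 52 − 2 = 50 = 5·10.

The pair (2, 52) works.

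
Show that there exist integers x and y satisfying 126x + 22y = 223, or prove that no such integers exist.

Both 126 and 22 are divisible by gcd(126, 22) = 2, hence so is any combination 126x + 22y.
But 223 is not a multiple of 2 (it leaves remainder 1).
Therefore 126x + 22y = 223 has no solution in integers.

No, no such integers exist.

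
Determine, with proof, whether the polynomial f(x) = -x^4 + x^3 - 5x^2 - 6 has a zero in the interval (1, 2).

f(1) = -11 and f(2) = -34, both negative, so a sign-change argument is unavailable; we show f keeps this sign on the whole interval.
Substitute x = 1 + u, where 0 < u < 1 on the interval. Expanding, f(1 + u) = -u^4 - 3u^3 - 8u^2 - 11u - 11.
The nonzero coefficients here are all negative, so for u > 0 every term is negative (or zero), and the constant term -11 is strictly negative.
Therefore f(x) < 0 throughout (1, 2), and f has no zero there.

f has no root in that interval.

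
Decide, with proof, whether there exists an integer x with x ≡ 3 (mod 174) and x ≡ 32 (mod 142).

Both moduli are multiples of 2 = gcd(174, 142), so any solution would satisfy x ≡ 3 and x ≡ 32 modulo 2 simultaneously.
However 3 ≡ 1 and 32 ≡ 0 (mod 2), and 1 ≠ 0.
Hence the system has no solution.

There is no such integer.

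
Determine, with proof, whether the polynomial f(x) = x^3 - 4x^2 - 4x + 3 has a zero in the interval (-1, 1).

Yes, f has a root in the interval.

f(-1) = 2 and f(1) = -4, which have opposite signs.
f is continuous everywhere (it is a polynomial), in particular on [-1, 1].
By the Intermediate Value Theorem, f takes the value 0 somewhere in the open interval.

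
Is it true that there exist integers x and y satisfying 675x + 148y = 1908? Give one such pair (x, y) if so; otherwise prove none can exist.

x = 64, y = -279

675 and 148 are coprime, so 675x + 148y ranges over all of ℤ.
Dividing repeatedly: 675 = 4·148 + 83, 148 = 1·83 + 65, 83 = 1·65 + 18, 65 = 3·18 + 11, 18 = 1·11 + 7, 11 = 1·7 + 4, 7 = 1·4 + 3, 4 = 1·3 + 1, 3 = 3·1 + 0.
Unwinding: 1 = 4 − 1·3 = 4 − (7 − 1·4) = −7 + 2·4 = −7 + 2·(11 − 1·7) = 2·11 − 3·7 = 2·11 − 3·(18 − 1·11) = −3·18 + 5·11 = −3·18 + 5·(65 − 3·18) = 5·65 − 18·18 = 5·65 − 18·(83 − 1·65) = −18·83 + 23·65 = −18·83 + 23·(148 − 1·83) = 23·148 − 41·83 = 23·148 − 41·(675 − 4·148) = −41·675 + 187·148, i.e. 675·(-41) + 148·187 = 1.
Multiplying through by 1908: x = (-41)·1908 = -78228, y = 187·1908 = 356796 is a solution.
Adding 529·148 to x and subtracting 529·675 from y gives the tidier solution (64, -279).
Indeed 675·64 + 148·(-279) = 43200 − 41292 = 1908.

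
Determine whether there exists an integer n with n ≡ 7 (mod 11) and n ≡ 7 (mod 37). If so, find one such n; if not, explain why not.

n = 7

gcd(11, 37) = 1, so the Chinese Remainder Theorem guarantees exactly one residue class mod 407 satisfying both.
Write n = 7 + 11t and require 7 + 11t ≡ 7 (mod 37), i.e. 11t ≡ 0 (mod 37).
t = 0 satisfies this.
Taking t = 0 gives n = 7 + 11·0 = 7.
Verify: 7 = 0·11 + 7 and 7 = 0·37 + 7. ✓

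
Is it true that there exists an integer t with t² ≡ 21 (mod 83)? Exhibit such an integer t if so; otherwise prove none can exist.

Take t = 41. Then 41² = 1681 = 20·83 + 21, so 41² ≡ 21 (mod 83).

t = 41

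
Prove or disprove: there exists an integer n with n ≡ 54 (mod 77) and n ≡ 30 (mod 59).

gcd(77, 59) = 1, so the Chinese Remainder Theorem guarantees exactly one residue class mod 4543 satisfying both.
Any solution of the first congruence is n = 54 + 77t; substituting into the second, 77t ≡ 30 − 54 ≡ 35 (mod 59).
77 ≡ 18 (mod 59), so this reads 18t ≡ 35 (mod 59). Since 18·23 = 414 = 7·59 + 1, the inverse of 18 mod 59 is 23.
Multiplying by 23: t ≡ 23·35 = 805 ≡ 38 (mod 59).
Taking t = 38 gives n = 54 + 77·38 = 2980.
Indeed 2980 ≡ 54 (mod 77) and 2980 ≡ 30 (mod 59).

n = 2980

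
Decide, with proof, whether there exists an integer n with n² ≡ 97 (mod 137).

137 is prime, so by Euler's criterion 97 is a square mod 137 iff 97^((137−1)/2) = 97^68 ≡ 1 (mod 137).
Squaring successively (mod 137): 97^2 = 9409 ≡ 93; 97^4 ≡ 93² = 8649 ≡ 18; 97^8 ≡ 18² = 324 ≡ 50; 97^16 ≡ 50² = 2500 ≡ 34; 97^32 ≡ 34² = 1156 ≡ 60; 97^64 ≡ 60² = 3600 ≡ 38.
Since 68 = 64 + 4, 97^68 ≡ 38 · 18; multiplying out mod 137: 38·18 = 684 ≡ 136. Thus 97^68 ≡ 136 ≡ −1 (mod 137).
The value −1 means 97 is a non-residue modulo 137, so n² ≡ 97 (mod 137) is impossible.

There is no such integer.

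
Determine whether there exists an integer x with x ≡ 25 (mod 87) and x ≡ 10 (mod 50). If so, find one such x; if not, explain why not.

Since 87 and 50 share no common factor, CRT says the pair of congruences has a solution (unique mod 4350).
Write x = 25 + 87t and require 25 + 87t ≡ 10 (mod 50), i.e. 87t ≡ 35 (mod 50).
87 ≡ 37 (mod 50), so this reads 37t ≡ 35 (mod 50). Note 37·23 = 851 ≡ 1 (mod 50) (as 851 − 1 = 17·50), so 37⁻¹ ≡ 23.
Therefore t ≡ 23·35 = 805 ≡ 5 (mod 50).
With t = 5: x = 25 + 87·5 = 460.
Indeed 460 ≡ 25 (mod 87) and 460 ≡ 10 (mod 50).

x = 460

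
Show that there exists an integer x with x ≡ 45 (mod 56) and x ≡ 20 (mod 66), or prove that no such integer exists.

No, no such integer exists.

gcd(56, 66) = 2. If x ≡ 45 (mod 56) and x ≡ 20 (mod 66), then x ≡ 45 (mod 2) and x ≡ 20 (mod 2).
However 45 ≡ 1 and 20 ≡ 0 (mod 2), and 1 ≠ 0.
So no integer satisfies both congruences.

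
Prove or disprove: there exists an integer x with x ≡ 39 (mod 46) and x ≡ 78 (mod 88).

No such integer exists.

Reduce both congruences modulo 2, which divides 46 and 88: they say x ≡ 39 (mod 2) and x ≡ 78 (mod 2).
These are incompatible: 39 − 78 = -39 is not divisible by 2.
Hence the system has no solution.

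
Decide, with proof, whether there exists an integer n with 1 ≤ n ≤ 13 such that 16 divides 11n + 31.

n = 3

For n = 1, 2 the values 42, 53 are not multiples of 16. n = 3 works, since 11·3 + 31 = 64 = 4·16.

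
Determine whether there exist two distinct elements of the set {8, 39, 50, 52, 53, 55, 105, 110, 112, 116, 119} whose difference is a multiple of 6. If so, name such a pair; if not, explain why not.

Both 8 and 50 leave remainder 2 on division by 6; their difference 42 = 7·6 is a multiple of 6.

Yes: 8 and 50.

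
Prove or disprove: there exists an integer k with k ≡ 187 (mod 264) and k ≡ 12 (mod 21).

Both moduli are multiples of 3 = gcd(264, 21), so any solution would satisfy k ≡ 187 and k ≡ 12 modulo 3 simultaneously.
These are incompatible: 187 − 12 = 175 is not divisible by 3.
So no integer satisfies both congruences.

No, no such integer exists.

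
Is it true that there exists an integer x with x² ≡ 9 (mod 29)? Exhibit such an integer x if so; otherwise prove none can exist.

Take x = 26. Then 26² = 676 = 23·29 + 9, so 26² ≡ 9 (mod 29).

x = 26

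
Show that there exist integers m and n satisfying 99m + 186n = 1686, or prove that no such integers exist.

gcd(99, 186) = 3, and 3 divides 1686, so integer solutions exist.
Dividing through by 3 reduces the equation to 33m + 62n = 562.
Euclidean algorithm: 62 = 1·33 + 29, 33 = 1·29 + 4, 29 = 7·4 + 1, 4 = 4·1 + 0.
Working back up the chain: 1 = 29 − 7·4 = 29 − 7·(33 − 1·29) = −7·33 + 8·29 = −7·33 + 8·(62 − 1·33) = 8·62 − 15·33. So 33·(-15) + 62·8 = 1.
Multiplying through by 562: m = (-15)·562 = -8430, n = 8·562 = 4496 is a solution.
The general solution is m = -8430 + 62k, n = 4496 − 33k; taking k = 136 gives the smaller pair m = 2, n = 8.
Indeed 99·2 + 186·8 = 198 + 1488 = 1686.

m = 2, n = 8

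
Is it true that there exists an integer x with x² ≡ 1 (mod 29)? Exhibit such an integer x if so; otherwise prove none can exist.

x = 1

Take x = 1. Then 1² = 1, and since 0 ≤ 1 < 29 this is already reduced: 1² ≡ 1 (mod 29).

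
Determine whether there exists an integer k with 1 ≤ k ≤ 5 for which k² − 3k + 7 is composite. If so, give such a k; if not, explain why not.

No, no such integer k in that range exists.

The values for k = 1, 2, …, 5 are 5, 5, 7, 11, 17, and each of these is prime.
So no value in the range makes the expression composite.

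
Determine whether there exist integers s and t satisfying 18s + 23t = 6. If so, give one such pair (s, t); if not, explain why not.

s = 8, t = -6

18 and 23 are coprime, so 18s + 23t ranges over all of ℤ.
Run the Euclidean algorithm on 23 and 18: 23 = 1·18 + 5, 18 = 3·5 + 3, 5 = 1·3 + 2, 3 = 1·2 + 1, 2 = 2·1 + 0.
Unwinding: 1 = 3 − 1·2 = 3 − (5 − 1·3) = −5 + 2·3 = −5 + 2·(18 − 3·5) = 2·18 − 7·5 = 2·18 − 7·(23 − 1·18) = −7·23 + 9·18, i.e. 18·9 + 23·(-7) = 1.
Times 6: 18·54 + 23·(-42) = 6, so (54, -42) solves it.
Subtracting 2·23 from s and adding 2·18 to t gives the tidier solution (8, -6).
Indeed 18·8 + 23·(-6) = 144 − 138 = 6.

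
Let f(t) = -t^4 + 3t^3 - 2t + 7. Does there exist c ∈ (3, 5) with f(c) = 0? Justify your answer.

f(3) = 1 and f(5) = -253, which have opposite signs.
f is continuous everywhere (it is a polynomial), in particular on [3, 5].
So by the Intermediate Value Theorem there is a c strictly between 3 and 5 with f(c) = 0.

Such a root exists.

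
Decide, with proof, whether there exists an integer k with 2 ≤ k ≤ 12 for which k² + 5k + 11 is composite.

At k = 11: 11² + 5·11 + 11 = 187 = 11·17, which is composite.

k = 11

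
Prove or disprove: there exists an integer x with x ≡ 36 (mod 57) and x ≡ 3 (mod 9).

x = 93

gcd(57, 9) = 3. A simultaneous solution exists iff 36 ≡ 3 (mod 3); here 36 mod 3 = 0 = 3 mod 3, so it does.
List candidates x ≡ 36 (mod 57): 36, 93. Modulo 9 these are 0, 3; 93 gives 3 as required.
Verify: 93 = 1·57 + 36 and 93 = 10·9 + 3. ✓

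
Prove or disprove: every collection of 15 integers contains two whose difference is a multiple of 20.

No, the set {34, 35, 36, 37, 38, 39, 40, 41, 42, 43, 44, 45, 46, 47, 48} is a counterexample.

Try 15 consecutive integers, 34, 35, …, 48. Their remainders mod 20 are 14, 15, 16, 17, 18, 19, 0, 1, 2, 3, 4, 5, 6, 7, 8 — pairwise different, as any 15 ≤ 20 consecutive integers have distinct residues.
The differences between them range over 1, …, 14, none of which is divisible by 20.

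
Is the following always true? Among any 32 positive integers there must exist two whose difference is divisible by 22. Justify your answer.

Each integer lies in one of the 22 residue classes modulo 22.
With 32 integers and only 22 classes, the pigeonhole principle forces two of them, say a and b, into the same class.
Then a ≡ b (mod 22), i.e. 22 ∣ (a − b).

Yes, this is always true.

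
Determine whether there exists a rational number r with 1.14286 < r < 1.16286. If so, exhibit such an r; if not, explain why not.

Look for a denominator N such that an integer falls strictly between N·1.14286 and N·1.16286. N = 13 works: 13·1.14286 = 14.85718 < 15 < 15.11718 = 13·1.16286.
Hence 15/13 is a rational number with 1.14286 < 15/13 < 1.16286.

r = 15/13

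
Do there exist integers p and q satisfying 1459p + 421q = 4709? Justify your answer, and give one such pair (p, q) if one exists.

p = 314, q = -1077

1459 and 421 are coprime, so 1459p + 421q ranges over all of ℤ.
Euclidean algorithm: 1459 = 3·421 + 196, 421 = 2·196 + 29, 196 = 6·29 + 22, 29 = 1·22 + 7, 22 = 3·7 + 1, 7 = 7·1 + 0.
Working back up the chain: 1 = 22 − 3·7 = 22 − 3·(29 − 1·22) = −3·29 + 4·22 = −3·29 + 4·(196 − 6·29) = 4·196 − 27·29 = 4·196 − 27·(421 − 2·196) = −27·421 + 58·196 = −27·421 + 58·(1459 − 3·421) = 58·1459 − 201·421. So 1459·58 + 421·(-201) = 1.
Times 4709: 1459·273122 + 421·(-946509) = 4709, so (273122, -946509) solves it.
Shifting by a multiple of (421, −1459) keeps it a solution: p = 273122 − 648·421 = 314, q = -946509 + 648·1459 = -1077.
Indeed 1459·314 + 421·(-1077) = 458126 − 453417 = 4709.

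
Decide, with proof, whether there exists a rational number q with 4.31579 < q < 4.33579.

q = 13/3

Scale by 3: the interval becomes (12.94737, 13.00737), which contains the integer 13.
So q = 13/3 works: it is a ratio of integers, and dividing 3·4.31579 < 13 < 3·4.33579 through by 3 gives 4.31579 < 13/3 < 4.33579.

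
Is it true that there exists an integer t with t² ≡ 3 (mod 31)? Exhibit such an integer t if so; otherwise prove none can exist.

No, no such integer exists.

31 is prime, so by Euler's criterion 3 is a square mod 31 iff 3^((31−1)/2) = 3^15 ≡ 1 (mod 31).
Repeated squaring mod 31: 3^2 = 9 ≡ 9; 3^4 ≡ 9² = 81 ≡ 19; 3^8 ≡ 19² = 361 ≡ 20.
Since 15 = 8 + 4 + 2 + 1, 3^15 ≡ 20 · 19 · 9 · 3; multiplying out mod 31: 20·19 = 380 ≡ 8, then 8·9 = 72 ≡ 10, then 10·3 = 30 ≡ 30. Thus 3^15 ≡ 30 ≡ −1 (mod 31).
By Euler's criterion 3 is a quadratic non-residue mod 31: no t satisfies t² ≡ 3 (mod 31).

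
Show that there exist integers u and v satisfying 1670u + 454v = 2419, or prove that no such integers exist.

Both 1670 and 454 are divisible by gcd(1670, 454) = 2, hence so is any combination 1670u + 454v.
But 2419 = 2·1209 + 1, so 2 ∤ 2419.
Hence no integers u, v satisfy the equation.

No, no such integers exist.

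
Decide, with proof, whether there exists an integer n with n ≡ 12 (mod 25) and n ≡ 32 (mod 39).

gcd(25, 39) = 1, so the Chinese Remainder Theorem guarantees exactly one residue class mod 975 satisfying both.
Write n = 12 + 25t and require 12 + 25t ≡ 32 (mod 39), i.e. 25t ≡ 20 (mod 39).
Invert 25 mod 39 by the Euclidean algorithm: 39 = 1·25 + 14, 25 = 1·14 + 11, 14 = 1·11 + 3, 11 = 3·3 + 2, 3 = 1·2 + 1, 2 = 2·1 + 0; back-substituting, 1 = 3 − 1·2 = 3 − (11 − 3·3) = −11 + 4·3 = −11 + 4·(14 − 1·11) = 4·14 − 5·11 = 4·14 − 5·(25 − 1·14) = −5·25 + 9·14 = −5·25 + 9·(39 − 1·25) = 9·39 − 14·25. Hence 25·(-14) ≡ 1, so 25⁻¹ ≡ -14 ≡ 25 (mod 39).
Therefore t ≡ 25·20 = 500 ≡ 32 (mod 39).
Taking t = 32 gives n = 12 + 25·32 = 812.
Verify: 812 = 32·25 + 12 and 812 = 20·39 + 32. ✓

n = 812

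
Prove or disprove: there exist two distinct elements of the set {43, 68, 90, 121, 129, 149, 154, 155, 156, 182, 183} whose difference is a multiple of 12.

Residues mod 12: 43↦7, 68↦8, 90↦6, 121↦1, 129↦9, 149↦5, 154↦10, 155↦11, 156↦0, 182↦2, 183↦3.
These 11 residues are pairwise different, hence no difference of two elements is divisible by 12.

No, no such pair exists.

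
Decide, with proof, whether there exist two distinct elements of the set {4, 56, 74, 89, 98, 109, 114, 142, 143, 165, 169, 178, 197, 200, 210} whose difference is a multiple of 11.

4 and 114 are such a pair.

Reduce each element mod 11: 4↦4, 56↦1, 74↦8, 89↦1, 98↦10, 109↦10, 114↦4, 142↦10, 143↦0, 165↦0, 169↦4, 178↦2, 197↦10, 200↦2, 210↦1. The residue 4 repeats (at 4 and 114), and 114 − 4 = 110 = 10·11.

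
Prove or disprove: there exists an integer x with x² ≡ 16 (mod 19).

x = 4

Take x = 4. Then 4² = 16, and since 0 ≤ 16 < 19 this is already reduced: 4² ≡ 16 (mod 19).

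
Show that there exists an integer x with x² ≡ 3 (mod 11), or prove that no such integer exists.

x = 5 works: 5² = 25, and 25 − 3 = 22 = 2·11.

x = 5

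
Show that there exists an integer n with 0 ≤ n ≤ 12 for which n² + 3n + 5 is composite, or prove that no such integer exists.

At n = 10: 10² + 3·10 + 5 = 135 = 3·45, which is composite.

n = 10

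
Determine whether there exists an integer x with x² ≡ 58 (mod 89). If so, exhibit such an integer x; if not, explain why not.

No, no such integer exists.

Apply Euler's criterion with the prime 89: 58 is a quadratic residue iff 58^44 ≡ 1 (mod 89), and a non-residue iff it is ≡ −1.
Squaring successively (mod 89): 58^2 = 3364 ≡ 71; 58^4 ≡ 71² = 5041 ≡ 57; 58^8 ≡ 57² = 3249 ≡ 45; 58^16 ≡ 45² = 2025 ≡ 67; 58^32 ≡ 67² = 4489 ≡ 39.
Since 44 = 32 + 8 + 4, 58^44 ≡ 39 · 45 · 57; multiplying out mod 89: 39·45 = 1755 ≡ 64, then 64·57 = 3648 ≡ 88. Thus 58^44 ≡ 88 ≡ −1 (mod 89).
The value −1 means 58 is a non-residue modulo 89, so x² ≡ 58 (mod 89) is impossible.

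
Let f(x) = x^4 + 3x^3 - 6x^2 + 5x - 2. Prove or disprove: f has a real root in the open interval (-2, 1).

f(-2) = -44 and f(1) = 1, which have opposite signs.
Since f is a polynomial it is continuous on [-2, 1].
By the Intermediate Value Theorem f must vanish at some point of (-2, 1).

Yes, f has a root in the interval.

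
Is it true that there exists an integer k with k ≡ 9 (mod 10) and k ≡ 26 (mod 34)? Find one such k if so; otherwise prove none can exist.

gcd(10, 34) = 2. If k ≡ 9 (mod 10) and k ≡ 26 (mod 34), then k ≡ 9 (mod 2) and k ≡ 26 (mod 2).
But 9 mod 2 = 1 while 26 mod 2 = 0, a contradiction.
Therefore no such k exists.

There is no such integer.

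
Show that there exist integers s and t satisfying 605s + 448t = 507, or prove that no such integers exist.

s = 183, t = -246

Since gcd(605, 448) = 1, every integer is an integer combination of 605 and 448.
Euclidean algorithm: 605 = 1·448 + 157, 448 = 2·157 + 134, 157 = 1·134 + 23, 134 = 5·23 + 19, 23 = 1·19 + 4, 19 = 4·4 + 3, 4 = 1·3 + 1, 3 = 3·1 + 0.
Unwinding: 1 = 4 − 1·3 = 4 − (19 − 4·4) = −19 + 5·4 = −19 + 5·(23 − 1·19) = 5·23 − 6·19 = 5·23 − 6·(134 − 5·23) = −6·134 + 35·23 = −6·134 + 35·(157 − 1·134) = 35·157 − 41·134 = 35·157 − 41·(448 − 2·157) = −41·448 + 117·157 = −41·448 + 117·(605 − 1·448) = 117·605 − 158·448, i.e. 605·117 + 448·(-158) = 1.
Multiplying through by 507: s = 117·507 = 59319, t = (-158)·507 = -80106 is a solution.
Subtracting 132·448 from s and adding 132·605 to t gives the tidier solution (183, -246).
Check: 605·183 + 448·(-246) = 110715 − 110208 = 507. ✓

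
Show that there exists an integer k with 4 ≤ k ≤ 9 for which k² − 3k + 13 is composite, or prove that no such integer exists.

The values for k = 4, 5, …, 9 are 17, 23, 31, 41, 53, 67, and each of these is prime.
So no value in the range makes the expression composite.

There is no such integer k in that range.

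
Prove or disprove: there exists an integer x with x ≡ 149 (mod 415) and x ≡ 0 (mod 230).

gcd(415, 230) = 5. If x ≡ 149 (mod 415) and x ≡ 0 (mod 230), then x ≡ 149 (mod 5) and x ≡ 0 (mod 5).
However 149 ≡ 4 and 0 ≡ 0 (mod 5), and 4 ≠ 0.
So no integer satisfies both congruences.

No, no such integer exists.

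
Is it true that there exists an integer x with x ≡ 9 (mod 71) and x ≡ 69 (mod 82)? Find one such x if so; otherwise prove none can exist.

gcd(71, 82) = 1, so the Chinese Remainder Theorem guarantees exactly one residue class mod 5822 satisfying both.
Write x = 9 + 71t and require 9 + 71t ≡ 69 (mod 82), i.e. 71t ≡ 60 (mod 82).
Since 71·67 = 4757 = 58·82 + 1, the inverse of 71 mod 82 is 67.
Multiplying by 67: t ≡ 67·60 = 4020 ≡ 2 (mod 82).
Taking t = 2 gives x = 9 + 71·2 = 151.
Check: 151 mod 71 = 9, 151 mod 82 = 69. ✓

x = 151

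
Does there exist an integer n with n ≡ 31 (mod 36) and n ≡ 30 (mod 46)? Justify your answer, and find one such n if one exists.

There is no such integer.

Reduce both congruences modulo 2, which divides 36 and 46: they say n ≡ 31 (mod 2) and n ≡ 30 (mod 2).
However 31 ≡ 1 and 30 ≡ 0 (mod 2), and 1 ≠ 0.
Therefore no such n exists.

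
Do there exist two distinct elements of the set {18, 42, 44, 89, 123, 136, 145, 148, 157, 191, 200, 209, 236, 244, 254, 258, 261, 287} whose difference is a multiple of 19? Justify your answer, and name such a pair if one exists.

There is no such pair.

Residues mod 19: 18↦18, 42↦4, 44↦6, 89↦13, 123↦9, 136↦3, 145↦12, 148↦15, 157↦5, 191↦1, 200↦10, 209↦0, 236↦8, 244↦16, 254↦7, 258↦11, 261↦14, 287↦2.
All 18 residues are distinct, so no two elements differ by a multiple of 19.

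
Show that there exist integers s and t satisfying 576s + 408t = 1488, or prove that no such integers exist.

s = 4, t = -2

Since gcd(576, 408) = 24 and 1488 = 24·62, Bézout's identity guarantees a solution.
Dividing through by 24 reduces the equation to 24s + 17t = 62.
Euclidean algorithm: 24 = 1·17 + 7, 17 = 2·7 + 3, 7 = 2·3 + 1, 3 = 3·1 + 0.
Working back up the chain: 1 = 7 − 2·3 = 7 − 2·(17 − 2·7) = −2·17 + 5·7 = −2·17 + 5·(24 − 1·17) = 5·24 − 7·17. So 24·5 + 17·(-7) = 1.
Times 62: 24·310 + 17·(-434) = 62, so (310, -434) solves it.
The general solution is s = 310 + 17k, t = -434 − 24k; taking k = -18 gives the smaller pair s = 4, t = -2.
Indeed 576·4 + 408·(-2) = 2304 − 816 = 1488.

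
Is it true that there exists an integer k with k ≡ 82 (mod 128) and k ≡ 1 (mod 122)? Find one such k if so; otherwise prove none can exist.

gcd(128, 122) = 2. If k ≡ 82 (mod 128) and k ≡ 1 (mod 122), then k ≡ 82 (mod 2) and k ≡ 1 (mod 2).
However 82 ≡ 0 and 1 ≡ 1 (mod 2), and 0 ≠ 1.
So no integer satisfies both congruences.

There is no such integer.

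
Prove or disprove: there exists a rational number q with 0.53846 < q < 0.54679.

Scale by 11: the interval becomes (5.92306, 6.01469), which contains the integer 6.
So q = 6/11 works: it is a ratio of integers, and dividing 11·0.53846 < 6 < 11·0.54679 through by 11 gives 0.53846 < 6/11 < 0.54679.

q = 6/11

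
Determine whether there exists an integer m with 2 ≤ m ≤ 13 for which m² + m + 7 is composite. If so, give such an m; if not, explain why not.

At m = 6: 6² + 6 + 7 = 49 = 7·7, which is composite.

m = 6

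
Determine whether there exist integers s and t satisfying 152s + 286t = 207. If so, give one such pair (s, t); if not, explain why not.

Both 152 and 286 are divisible by gcd(152, 286) = 2, hence so is any combination 152s + 286t.
However 207 leaves remainder 1 on division by 2.
Hence no integers s, t satisfy the equation.

No, no such integers exist.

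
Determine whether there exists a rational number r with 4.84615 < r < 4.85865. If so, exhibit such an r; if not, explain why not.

r = 34/7

Multiplying by 7: 7·4.84615 = 33.92305 and 7·4.85865 = 34.01055, so the integer 34 lies strictly between them.
Dividing back, 4.84615 < 34/7 < 4.85865, and 34/7 is rational.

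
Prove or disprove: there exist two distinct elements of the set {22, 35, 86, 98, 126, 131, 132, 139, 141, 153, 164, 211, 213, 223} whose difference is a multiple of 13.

Reduce each element mod 13: 22↦9, 35↦9, 86↦8, 98↦7, 126↦9, 131↦1, 132↦2, 139↦9, 141↦11, 153↦10, 164↦8, 211↦3, 213↦5, 223↦2. The residue 9 repeats (at 22 and 35), and 35 − 22 = 13 = 1·13.

22 and 35 are such a pair.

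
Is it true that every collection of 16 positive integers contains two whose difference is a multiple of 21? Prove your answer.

Take the 16 consecutive integers 94, 95, …, 109: their residues mod 21 are all distinct because 16 ≤ 21.
Any two of them differ by at most 15 < 21 and by at least 1, so no difference is a multiple of 21.

No; for instance {94, 95, 96, 97, 98, 99, 100, 101, 102, 103, 104, 105, 106, 107, 108, 109} is a counterexample.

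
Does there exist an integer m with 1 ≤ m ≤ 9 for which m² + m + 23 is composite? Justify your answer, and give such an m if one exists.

At m = 8: 8² + 8 + 23 = 95 = 5·19, which is composite.

m = 8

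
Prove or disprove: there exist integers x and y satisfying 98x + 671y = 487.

x = 272, y = -39

Since gcd(98, 671) = 1, every integer is an integer combination of 98 and 671.
Dividing repeatedly: 671 = 6·98 + 83, 98 = 1·83 + 15, 83 = 5·15 + 8, 15 = 1·8 + 7, 8 = 1·7 + 1, 7 = 7·1 + 0.
Back-substituting, 1 = 8 − 1·7 = 8 − (15 − 1·8) = −15 + 2·8 = −15 + 2·(83 − 5·15) = 2·83 − 11·15 = 2·83 − 11·(98 − 1·83) = −11·98 + 13·83 = −11·98 + 13·(671 − 6·98) = 13·671 − 89·98; that is, 98·(-89) + 671·13 = 1.
Multiplying through by 487: x = (-89)·487 = -43343, y = 13·487 = 6331 is a solution.
Adding 65·671 to x and subtracting 65·98 from y gives the tidier solution (272, -39).
Indeed 98·272 + 671·(-39) = 26656 − 26169 = 487.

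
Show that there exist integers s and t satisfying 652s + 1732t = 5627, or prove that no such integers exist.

Both 652 and 1732 are divisible by gcd(652, 1732) = 4, hence so is any combination 652s + 1732t.
But 5627 = 4·1406 + 3, so 4 ∤ 5627.
Therefore 652s + 1732t = 5627 has no solution in integers.

There are no such integers.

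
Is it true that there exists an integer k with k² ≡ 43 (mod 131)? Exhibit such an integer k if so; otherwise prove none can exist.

k = 49

k = 49 works: 49² = 2401, and 2401 − 43 = 2358 = 18·131.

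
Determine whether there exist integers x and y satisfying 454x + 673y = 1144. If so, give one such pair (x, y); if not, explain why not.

x = 551, y = -370

454 and 673 are coprime, so 454x + 673y ranges over all of ℤ.
Euclidean algorithm: 673 = 1·454 + 219, 454 = 2·219 + 16, 219 = 13·16 + 11, 16 = 1·11 + 5, 11 = 2·5 + 1, 5 = 5·1 + 0.
Working back up the chain: 1 = 11 − 2·5 = 11 − 2·(16 − 1·11) = −2·16 + 3·11 = −2·16 + 3·(219 − 13·16) = 3·219 − 41·16 = 3·219 − 41·(454 − 2·219) = −41·454 + 85·219 = −41·454 + 85·(673 − 1·454) = 85·673 − 126·454. So 454·(-126) + 673·85 = 1.
Scaling by 1144 gives the particular solution (x, y) = (-144144, 97240).
Shifting by a multiple of (673, −454) keeps it a solution: x = -144144 + 215·673 = 551, y = 97240 − 215·454 = -370.
Indeed 454·551 + 673·(-370) = 250154 − 249010 = 1144.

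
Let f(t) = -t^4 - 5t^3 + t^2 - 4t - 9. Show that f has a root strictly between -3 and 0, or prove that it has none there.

f(-3) = 66 and f(0) = -9, which have opposite signs.
f is continuous everywhere (it is a polynomial), in particular on [-3, 0].
By the Intermediate Value Theorem, f takes the value 0 somewhere in the open interval.

Yes, f has a root in the interval.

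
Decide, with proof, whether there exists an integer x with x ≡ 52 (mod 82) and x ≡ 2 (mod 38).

x = 1446

gcd(82, 38) = 2. A simultaneous solution exists iff 52 ≡ 2 (mod 2); here 52 mod 2 = 0 = 2 mod 2, so it does.
Write x = 52 + 82t. Then 82t ≡ 2 − 52 ≡ 26 (mod 38); dividing through by 2 gives 41t ≡ 13 (mod 19).
41 ≡ 3 (mod 19), so this reads 3t ≡ 13 (mod 19). To invert 3 modulo 19: 19 = 6·3 + 1, 3 = 3·1 + 0, and unwinding, 1 = 19 − 6·3. Thus 3⁻¹ ≡ -6 ≡ 13 (mod 19).
Multiplying by 13: t ≡ 13·13 = 169 ≡ 17 (mod 19).
Then x = 52 + 82·17 = 1446.
Check: 1446 mod 82 = 52, 1446 mod 38 = 2. ✓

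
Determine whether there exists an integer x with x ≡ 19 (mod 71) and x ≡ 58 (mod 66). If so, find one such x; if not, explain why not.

Since 71 and 66 share no common factor, CRT says the pair of congruences has a solution (unique mod 4686).
Any solution of the first congruence is x = 19 + 71t; substituting into the second, 71t ≡ 58 − 19 ≡ 39 (mod 66).
71 ≡ 5 (mod 66), so this reads 5t ≡ 39 (mod 66). Invert 5 mod 66 by the Euclidean algorithm: 66 = 13·5 + 1, 5 = 5·1 + 0; back-substituting, 1 = 66 − 13·5. Hence 5·(-13) ≡ 1, so 5⁻¹ ≡ -13 ≡ 53 (mod 66).
Therefore t ≡ 53·39 = 2067 ≡ 21 (mod 66).
Taking t = 21 gives x = 19 + 71·21 = 1510.
Indeed 1510 ≡ 19 (mod 71) and 1510 ≡ 58 (mod 66).

x = 1510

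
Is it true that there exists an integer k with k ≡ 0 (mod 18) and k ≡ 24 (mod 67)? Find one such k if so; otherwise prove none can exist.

The moduli 18 and 67 are coprime, so by the Chinese Remainder Theorem a unique solution modulo 1206 exists.
Any solution of the first congruence is k = 0 + 18t; substituting into the second, 18t ≡ 24 − 0 ≡ 24 (mod 67).
Note 18·41 = 738 ≡ 1 (mod 67) (as 738 − 1 = 11·67), so 18⁻¹ ≡ 41.
Multiplying by 41: t ≡ 41·24 = 984 ≡ 46 (mod 67).
Taking t = 46 gives k = 0 + 18·46 = 828.
Verify: 828 = 46·18 + 0 and 828 = 12·67 + 24. ✓

k = 828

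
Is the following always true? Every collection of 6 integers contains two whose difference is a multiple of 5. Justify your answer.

Partition the integers by their residue mod 5; there are 5 classes.
Placing 6 integers into 5 classes, some class receives at least two — say a and b.
Their difference a − b is then a multiple of 5.

Yes.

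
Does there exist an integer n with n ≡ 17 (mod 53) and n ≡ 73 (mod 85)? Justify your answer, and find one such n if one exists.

n = 3303

The moduli 53 and 85 are coprime, so by the Chinese Remainder Theorem a unique solution modulo 4505 exists.
Write n = 17 + 53t and require 17 + 53t ≡ 73 (mod 85), i.e. 53t ≡ 56 (mod 85).
To invert 53 modulo 85: 85 = 1·53 + 32, 53 = 1·32 + 21, 32 = 1·21 + 11, 21 = 1·11 + 10, 11 = 1·10 + 1, 10 = 10·1 + 0, and unwinding, 1 = 11 − 1·10 = 11 − (21 − 1·11) = −21 + 2·11 = −21 + 2·(32 − 1·21) = 2·32 − 3·21 = 2·32 − 3·(53 − 1·32) = −3·53 + 5·32 = −3·53 + 5·(85 − 1·53) = 5·85 − 8·53. Thus 53⁻¹ ≡ -8 ≡ 77 (mod 85).
Multiplying by 77: t ≡ 77·56 = 4312 ≡ 62 (mod 85).
With t = 62: n = 17 + 53·62 = 3303.
Verify: 3303 = 62·53 + 17 and 3303 = 38·85 + 73. ✓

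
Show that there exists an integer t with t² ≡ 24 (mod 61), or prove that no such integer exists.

61 is prime, so by Euler's criterion 24 is a square mod 61 iff 24^((61−1)/2) = 24^30 ≡ 1 (mod 61).
Squaring successively (mod 61): 24^2 = 576 ≡ 27; 24^4 ≡ 27² = 729 ≡ 58; 24^8 ≡ 58² = 3364 ≡ 9; 24^16 ≡ 9² = 81 ≡ 20.
Since 30 = 16 + 8 + 4 + 2, 24^30 ≡ 20 · 9 · 58 · 27; multiplying out mod 61: 20·9 = 180 ≡ 58, then 58·58 = 3364 ≡ 9, then 9·27 = 243 ≡ 60. Thus 24^30 ≡ 60 ≡ −1 (mod 61).
The value −1 means 24 is a non-residue modulo 61, so t² ≡ 24 (mod 61) is impossible.

There is no such integer.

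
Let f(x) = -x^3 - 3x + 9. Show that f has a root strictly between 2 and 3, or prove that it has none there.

Evaluate at the endpoints: f(2) = -5, f(3) = -27 — same sign (negative).
The derivative f'(x) = -3x^2 - 3 is a quadratic with discriminant 0² − 4·(-3)·(-3) = -36 < 0; it never vanishes, so it is always negative (sign of the leading coefficient).
Hence f is strictly decreasing on ℝ, and in particular on [2, 3]. A strictly monotone function with same-sign endpoint values stays negative on the whole interval, so f has no zero in (2, 3).

f has no root in that interval.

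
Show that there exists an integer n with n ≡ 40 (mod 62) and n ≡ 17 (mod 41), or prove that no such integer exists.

The moduli 62 and 41 are coprime, so by the Chinese Remainder Theorem a unique solution modulo 2542 exists.
Any solution of the first congruence is n = 40 + 62t; substituting into the second, 62t ≡ 17 − 40 ≡ 18 (mod 41).
62 ≡ 21 (mod 41), so this reads 21t ≡ 18 (mod 41). Since 21·2 = 42 = 1·41 + 1, the inverse of 21 mod 41 is 2.
Multiplying by 2: t ≡ 2·18 = 36 (mod 41).
With t = 36: n = 40 + 62·36 = 2272.
Check: 2272 mod 62 = 40, 2272 mod 41 = 17. ✓

n = 2272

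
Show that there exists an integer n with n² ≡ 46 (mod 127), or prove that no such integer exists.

127 is prime, so by Euler's criterion 46 is a square mod 127 iff 46^((127−1)/2) = 46^63 ≡ 1 (mod 127).
Squaring successively (mod 127): 46^2 = 2116 ≡ 84; 46^4 ≡ 84² = 7056 ≡ 71; 46^8 ≡ 71² = 5041 ≡ 88; 46^16 ≡ 88² = 7744 ≡ 124; 46^32 ≡ 124² = 15376 ≡ 9.
Since 63 = 32 + 16 + 8 + 4 + 2 + 1, 46^63 ≡ 9 · 124 · 88 · 71 · 84 · 46; multiplying out mod 127: 9·124 = 1116 ≡ 100, then 100·88 = 8800 ≡ 37, then 37·71 = 2627 ≡ 87, then 87·84 = 7308 ≡ 69, then 69·46 = 3174 ≡ 126. Thus 46^63 ≡ 126 ≡ −1 (mod 127).
The value −1 means 46 is a non-residue modulo 127, so n² ≡ 46 (mod 127) is impossible.

No, no such integer exists.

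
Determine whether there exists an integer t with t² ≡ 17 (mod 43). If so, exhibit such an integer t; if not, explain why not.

t = 24 works: 24² = 576, and 576 − 17 = 559 = 13·43.

t = 24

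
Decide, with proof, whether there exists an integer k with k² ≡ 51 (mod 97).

Apply Euler's criterion with the prime 97: 51 is a quadratic residue iff 51^48 ≡ 1 (mod 97), and a non-residue iff it is ≡ −1.
Repeated squaring mod 97: 51^2 = 2601 ≡ 79; 51^4 ≡ 79² = 6241 ≡ 33; 51^8 ≡ 33² = 1089 ≡ 22; 51^16 ≡ 22² = 484 ≡ 96; 51^32 ≡ 96² = 9216 ≡ 1.
Since 48 = 32 + 16, 51^48 ≡ 1 · 96; multiplying out mod 97: 1·96 = 96 ≡ 96. Thus 51^48 ≡ 96 ≡ −1 (mod 97).
The value −1 means 51 is a non-residue modulo 97, so k² ≡ 51 (mod 97) is impossible.

No, no such integer exists.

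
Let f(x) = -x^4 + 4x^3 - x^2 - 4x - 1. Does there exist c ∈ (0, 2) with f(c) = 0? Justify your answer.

f(0) = -1 and f(2) = 3, which have opposite signs.
Since f is a polynomial it is continuous on [0, 2].
By the Intermediate Value Theorem, f takes the value 0 somewhere in the open interval.

Such a root exists.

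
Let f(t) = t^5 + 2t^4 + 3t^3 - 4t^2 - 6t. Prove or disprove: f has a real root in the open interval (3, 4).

No such root exists.

f(3) = 432 and f(4) = 1640, both positive, so a sign-change argument is unavailable; we show f keeps this sign on the whole interval.
Substitute t = 3 + u, where 0 < u < 1 on the interval. Expanding, f(3 + u) = u^5 + 17u^4 + 117u^3 + 401u^2 + 672u + 432.
All 6 nonzero coefficients of this polynomial in u are positive; hence for u > 0 the value is a sum of positive terms (the constant 432 among them).
Therefore f(t) > 0 throughout (3, 4), and f has no zero there.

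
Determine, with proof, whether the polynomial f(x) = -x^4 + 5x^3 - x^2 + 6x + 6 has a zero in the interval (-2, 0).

Such a root exists.

f(-2) = -66 and f(0) = 6, which have opposite signs.
f is continuous everywhere (it is a polynomial), in particular on [-2, 0].
By the Intermediate Value Theorem, f takes the value 0 somewhere in the open interval.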